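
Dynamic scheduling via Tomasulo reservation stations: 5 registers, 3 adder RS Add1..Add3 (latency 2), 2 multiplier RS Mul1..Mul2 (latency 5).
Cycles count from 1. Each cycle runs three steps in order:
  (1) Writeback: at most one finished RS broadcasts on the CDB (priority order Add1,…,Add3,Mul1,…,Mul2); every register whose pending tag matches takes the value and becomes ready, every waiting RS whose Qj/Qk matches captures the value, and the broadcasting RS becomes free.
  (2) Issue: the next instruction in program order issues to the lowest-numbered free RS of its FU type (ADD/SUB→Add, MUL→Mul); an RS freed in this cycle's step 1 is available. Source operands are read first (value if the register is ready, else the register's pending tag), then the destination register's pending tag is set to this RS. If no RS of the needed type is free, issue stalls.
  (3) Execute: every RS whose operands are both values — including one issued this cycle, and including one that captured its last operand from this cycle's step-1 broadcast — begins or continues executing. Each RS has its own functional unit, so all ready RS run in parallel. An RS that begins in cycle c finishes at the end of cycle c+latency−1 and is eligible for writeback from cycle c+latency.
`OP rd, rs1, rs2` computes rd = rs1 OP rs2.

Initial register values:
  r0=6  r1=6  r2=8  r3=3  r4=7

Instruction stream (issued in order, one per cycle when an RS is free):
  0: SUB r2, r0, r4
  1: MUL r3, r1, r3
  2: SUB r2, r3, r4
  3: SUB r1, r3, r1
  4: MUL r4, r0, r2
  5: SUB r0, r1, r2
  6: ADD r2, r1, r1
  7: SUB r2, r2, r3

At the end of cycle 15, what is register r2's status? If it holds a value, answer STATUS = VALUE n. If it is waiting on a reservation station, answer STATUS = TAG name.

cycle 1: issue SUB r2<-Add1 // r0:6,r1:6,r2:Add1,r3:3,r4:7
cycle 2: issue MUL r3<-Mul1 // r0:6,r1:6,r2:Add1,r3:Mul1,r4:7
cycle 3: CDB Add1=-1; issue SUB r2<-Add1 // r0:6,r1:6,r2:Add1,r3:Mul1,r4:7
cycle 4: issue SUB r1<-Add2 // r0:6,r1:Add2,r2:Add1,r3:Mul1,r4:7
cycle 5: issue MUL r4<-Mul2 // r0:6,r1:Add2,r2:Add1,r3:Mul1,r4:Mul2
cycle 6: issue SUB r0<-Add3 // r0:Add3,r1:Add2,r2:Add1,r3:Mul1,r4:Mul2
cycle 7: CDB Mul1=18; stall // r0:Add3,r1:Add2,r2:Add1,r3:18,r4:Mul2
cycle 8: stall // r0:Add3,r1:Add2,r2:Add1,r3:18,r4:Mul2
cycle 9: CDB Add1=11; issue ADD r2<-Add1 // r0:Add3,r1:Add2,r2:Add1,r3:18,r4:Mul2
cycle 10: CDB Add2=12; issue SUB r2<-Add2 // r0:Add3,r1:12,r2:Add2,r3:18,r4:Mul2
cycle 11: - // r0:Add3,r1:12,r2:Add2,r3:18,r4:Mul2
cycle 12: CDB Add1=24 // r0:Add3,r1:12,r2:Add2,r3:18,r4:Mul2
cycle 13: CDB Add3=1 // r0:1,r1:12,r2:Add2,r3:18,r4:Mul2
cycle 14: CDB Add2=6 // r0:1,r1:12,r2:6,r3:18,r4:Mul2
cycle 15: CDB Mul2=66 // r0:1,r1:12,r2:6,r3:18,r4:66

STATUS = VALUE 6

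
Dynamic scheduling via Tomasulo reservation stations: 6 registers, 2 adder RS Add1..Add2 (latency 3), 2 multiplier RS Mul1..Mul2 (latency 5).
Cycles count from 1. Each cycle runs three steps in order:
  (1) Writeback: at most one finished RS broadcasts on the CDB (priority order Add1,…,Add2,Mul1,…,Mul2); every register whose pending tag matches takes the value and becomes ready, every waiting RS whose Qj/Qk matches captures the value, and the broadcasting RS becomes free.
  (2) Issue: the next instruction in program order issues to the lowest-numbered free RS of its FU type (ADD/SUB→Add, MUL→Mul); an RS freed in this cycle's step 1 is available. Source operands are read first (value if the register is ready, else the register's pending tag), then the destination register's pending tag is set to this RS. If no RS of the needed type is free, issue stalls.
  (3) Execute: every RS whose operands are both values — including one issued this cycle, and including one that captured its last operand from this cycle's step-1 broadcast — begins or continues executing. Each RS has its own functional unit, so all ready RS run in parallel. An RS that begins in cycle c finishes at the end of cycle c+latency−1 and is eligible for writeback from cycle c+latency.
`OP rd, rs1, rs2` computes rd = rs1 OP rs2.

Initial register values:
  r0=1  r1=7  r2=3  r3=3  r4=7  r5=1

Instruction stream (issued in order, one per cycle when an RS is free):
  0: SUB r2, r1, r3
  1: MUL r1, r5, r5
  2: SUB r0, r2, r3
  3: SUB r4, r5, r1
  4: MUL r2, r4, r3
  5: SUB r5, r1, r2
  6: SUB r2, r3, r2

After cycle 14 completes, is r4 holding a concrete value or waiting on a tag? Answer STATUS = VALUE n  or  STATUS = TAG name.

STATUS = VALUE 0

  c1: issue SUB r2<-Add1  regs: r0:1,r1:7,r2:Add1,r3:3,r4:7,r5:1
  c2: issue MUL r1<-Mul1  regs: r0:1,r1:Mul1,r2:Add1,r3:3,r4:7,r5:1
  c3: issue SUB r0<-Add2  regs: r0:Add2,r1:Mul1,r2:Add1,r3:3,r4:7,r5:1
  c4: CDB Add1=4; issue SUB r4<-Add1  regs: r0:Add2,r1:Mul1,r2:4,r3:3,r4:Add1,r5:1
  c5: issue MUL r2<-Mul2  regs: r0:Add2,r1:Mul1,r2:Mul2,r3:3,r4:Add1,r5:1
  c6: stall  regs: r0:Add2,r1:Mul1,r2:Mul2,r3:3,r4:Add1,r5:1
  c7: CDB Add2=1; issue SUB r5<-Add2  regs: r0:1,r1:Mul1,r2:Mul2,r3:3,r4:Add1,r5:Add2
  c8: CDB Mul1=1; stall  regs: r0:1,r1:1,r2:Mul2,r3:3,r4:Add1,r5:Add2
  c9: stall  regs: r0:1,r1:1,r2:Mul2,r3:3,r4:Add1,r5:Add2
  c10: stall  regs: r0:1,r1:1,r2:Mul2,r3:3,r4:Add1,r5:Add2
  c11: CDB Add1=0; issue SUB r2<-Add1  regs: r0:1,r1:1,r2:Add1,r3:3,r4:0,r5:Add2
  c12: -  regs: r0:1,r1:1,r2:Add1,r3:3,r4:0,r5:Add2
  c13: -  regs: r0:1,r1:1,r2:Add1,r3:3,r4:0,r5:Add2
  c14: -  regs: r0:1,r1:1,r2:Add1,r3:3,r4:0,r5:Add2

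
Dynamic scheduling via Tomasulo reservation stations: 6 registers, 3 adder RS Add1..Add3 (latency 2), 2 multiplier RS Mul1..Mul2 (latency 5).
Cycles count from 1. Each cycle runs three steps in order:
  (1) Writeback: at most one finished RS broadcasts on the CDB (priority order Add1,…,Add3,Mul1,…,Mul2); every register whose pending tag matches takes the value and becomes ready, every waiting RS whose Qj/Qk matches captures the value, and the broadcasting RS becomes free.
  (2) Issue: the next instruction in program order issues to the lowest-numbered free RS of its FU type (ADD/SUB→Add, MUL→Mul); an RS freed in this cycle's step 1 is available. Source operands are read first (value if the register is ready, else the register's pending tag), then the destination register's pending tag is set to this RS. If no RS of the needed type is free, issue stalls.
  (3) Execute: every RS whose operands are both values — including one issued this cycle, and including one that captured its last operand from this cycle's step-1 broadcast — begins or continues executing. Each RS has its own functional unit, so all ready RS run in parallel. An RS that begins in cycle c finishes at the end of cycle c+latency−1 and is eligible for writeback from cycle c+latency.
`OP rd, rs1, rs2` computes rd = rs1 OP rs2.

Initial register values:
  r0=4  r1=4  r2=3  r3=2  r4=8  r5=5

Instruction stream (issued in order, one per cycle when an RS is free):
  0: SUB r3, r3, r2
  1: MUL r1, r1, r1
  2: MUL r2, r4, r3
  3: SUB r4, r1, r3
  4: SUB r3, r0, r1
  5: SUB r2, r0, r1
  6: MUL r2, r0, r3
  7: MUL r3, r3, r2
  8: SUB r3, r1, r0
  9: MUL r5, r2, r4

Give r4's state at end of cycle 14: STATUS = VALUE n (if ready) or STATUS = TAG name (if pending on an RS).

STATUS = VALUE 17

c1: issue SUB r3<-Add1 | r0:4,r1:4,r2:3,r3:Add1,r4:8,r5:5
c2: issue MUL r1<-Mul1 | r0:4,r1:Mul1,r2:3,r3:Add1,r4:8,r5:5
c3: CDB Add1=-1; issue MUL r2<-Mul2 | r0:4,r1:Mul1,r2:Mul2,r3:-1,r4:8,r5:5
c4: issue SUB r4<-Add1 | r0:4,r1:Mul1,r2:Mul2,r3:-1,r4:Add1,r5:5
c5: issue SUB r3<-Add2 | r0:4,r1:Mul1,r2:Mul2,r3:Add2,r4:Add1,r5:5
c6: issue SUB r2<-Add3 | r0:4,r1:Mul1,r2:Add3,r3:Add2,r4:Add1,r5:5
c7: CDB Mul1=16; issue MUL r2<-Mul1 | r0:4,r1:16,r2:Mul1,r3:Add2,r4:Add1,r5:5
c8: CDB Mul2=-8; issue MUL r3<-Mul2 | r0:4,r1:16,r2:Mul1,r3:Mul2,r4:Add1,r5:5
c9: CDB Add1=17; issue SUB r3<-Add1 | r0:4,r1:16,r2:Mul1,r3:Add1,r4:17,r5:5
c10: CDB Add2=-12; stall | r0:4,r1:16,r2:Mul1,r3:Add1,r4:17,r5:5
c11: CDB Add1=12; stall | r0:4,r1:16,r2:Mul1,r3:12,r4:17,r5:5
c12: CDB Add3=-12; stall | r0:4,r1:16,r2:Mul1,r3:12,r4:17,r5:5
c13: stall | r0:4,r1:16,r2:Mul1,r3:12,r4:17,r5:5
c14: stall | r0:4,r1:16,r2:Mul1,r3:12,r4:17,r5:5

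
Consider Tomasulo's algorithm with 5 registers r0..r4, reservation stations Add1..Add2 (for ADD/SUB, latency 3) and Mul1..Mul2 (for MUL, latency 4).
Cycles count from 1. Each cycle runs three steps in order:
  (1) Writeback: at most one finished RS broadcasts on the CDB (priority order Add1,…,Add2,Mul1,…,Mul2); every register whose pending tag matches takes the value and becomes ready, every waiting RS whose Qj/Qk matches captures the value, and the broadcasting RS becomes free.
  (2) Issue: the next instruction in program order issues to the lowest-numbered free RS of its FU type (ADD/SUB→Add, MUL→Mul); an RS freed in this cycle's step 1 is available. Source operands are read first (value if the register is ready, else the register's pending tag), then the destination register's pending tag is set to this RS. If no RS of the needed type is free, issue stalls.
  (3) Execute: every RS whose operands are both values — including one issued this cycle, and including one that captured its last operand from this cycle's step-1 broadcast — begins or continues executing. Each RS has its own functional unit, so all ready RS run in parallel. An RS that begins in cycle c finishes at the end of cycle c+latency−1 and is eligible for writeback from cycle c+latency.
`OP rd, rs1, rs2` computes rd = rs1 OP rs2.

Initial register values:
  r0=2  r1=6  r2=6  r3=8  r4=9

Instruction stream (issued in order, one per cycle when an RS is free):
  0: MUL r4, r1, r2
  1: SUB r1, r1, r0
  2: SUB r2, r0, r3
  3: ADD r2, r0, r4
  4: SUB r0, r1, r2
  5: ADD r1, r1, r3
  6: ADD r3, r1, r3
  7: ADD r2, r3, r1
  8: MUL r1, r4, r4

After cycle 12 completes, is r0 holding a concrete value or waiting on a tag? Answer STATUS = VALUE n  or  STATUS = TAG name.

cycle 1: issue MUL r4<-Mul1 // r0:2,r1:6,r2:6,r3:8,r4:Mul1
cycle 2: issue SUB r1<-Add1 // r0:2,r1:Add1,r2:6,r3:8,r4:Mul1
cycle 3: issue SUB r2<-Add2 // r0:2,r1:Add1,r2:Add2,r3:8,r4:Mul1
cycle 4: stall // r0:2,r1:Add1,r2:Add2,r3:8,r4:Mul1
cycle 5: CDB Add1=4; issue ADD r2<-Add1 // r0:2,r1:4,r2:Add1,r3:8,r4:Mul1
cycle 6: CDB Add2=-6; issue SUB r0<-Add2 // r0:Add2,r1:4,r2:Add1,r3:8,r4:Mul1
cycle 7: CDB Mul1=36; stall // r0:Add2,r1:4,r2:Add1,r3:8,r4:36
cycle 8: stall // r0:Add2,r1:4,r2:Add1,r3:8,r4:36
cycle 9: stall // r0:Add2,r1:4,r2:Add1,r3:8,r4:36
cycle 10: CDB Add1=38; issue ADD r1<-Add1 // r0:Add2,r1:Add1,r2:38,r3:8,r4:36
cycle 11: stall // r0:Add2,r1:Add1,r2:38,r3:8,r4:36
cycle 12: stall // r0:Add2,r1:Add1,r2:38,r3:8,r4:36

STATUS = TAG Add2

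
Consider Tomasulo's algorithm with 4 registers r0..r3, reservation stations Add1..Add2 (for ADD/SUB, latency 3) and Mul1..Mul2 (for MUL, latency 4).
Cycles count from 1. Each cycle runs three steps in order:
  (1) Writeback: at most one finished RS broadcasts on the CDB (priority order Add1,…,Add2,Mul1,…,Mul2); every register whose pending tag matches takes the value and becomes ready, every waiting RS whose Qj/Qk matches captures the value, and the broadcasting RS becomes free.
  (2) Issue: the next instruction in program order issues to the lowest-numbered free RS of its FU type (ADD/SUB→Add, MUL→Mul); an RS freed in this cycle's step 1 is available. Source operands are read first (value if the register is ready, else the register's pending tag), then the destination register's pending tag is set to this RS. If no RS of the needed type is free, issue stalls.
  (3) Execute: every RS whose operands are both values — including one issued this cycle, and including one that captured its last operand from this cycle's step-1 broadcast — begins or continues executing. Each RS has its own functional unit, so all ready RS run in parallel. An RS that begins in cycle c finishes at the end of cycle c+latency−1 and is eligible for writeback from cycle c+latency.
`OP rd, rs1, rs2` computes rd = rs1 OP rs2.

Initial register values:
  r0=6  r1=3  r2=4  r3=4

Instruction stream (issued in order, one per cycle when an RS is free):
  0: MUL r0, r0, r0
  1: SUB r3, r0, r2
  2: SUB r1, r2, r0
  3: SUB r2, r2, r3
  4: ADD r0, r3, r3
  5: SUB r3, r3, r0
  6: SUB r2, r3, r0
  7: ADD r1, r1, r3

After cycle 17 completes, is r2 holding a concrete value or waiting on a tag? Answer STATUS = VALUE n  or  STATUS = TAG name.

  c1: issue MUL r0<-Mul1  regs: r0:Mul1,r1:3,r2:4,r3:4
  c2: issue SUB r3<-Add1  regs: r0:Mul1,r1:3,r2:4,r3:Add1
  c3: issue SUB r1<-Add2  regs: r0:Mul1,r1:Add2,r2:4,r3:Add1
  c4: stall  regs: r0:Mul1,r1:Add2,r2:4,r3:Add1
  c5: CDB Mul1=36; stall  regs: r0:36,r1:Add2,r2:4,r3:Add1
  c6: stall  regs: r0:36,r1:Add2,r2:4,r3:Add1
  c7: stall  regs: r0:36,r1:Add2,r2:4,r3:Add1
  c8: CDB Add1=32; issue SUB r2<-Add1  regs: r0:36,r1:Add2,r2:Add1,r3:32
  c9: CDB Add2=-32; issue ADD r0<-Add2  regs: r0:Add2,r1:-32,r2:Add1,r3:32
  c10: stall  regs: r0:Add2,r1:-32,r2:Add1,r3:32
  c11: CDB Add1=-28; issue SUB r3<-Add1  regs: r0:Add2,r1:-32,r2:-28,r3:Add1
  c12: CDB Add2=64; issue SUB r2<-Add2  regs: r0:64,r1:-32,r2:Add2,r3:Add1
  c13: stall  regs: r0:64,r1:-32,r2:Add2,r3:Add1
  c14: stall  regs: r0:64,r1:-32,r2:Add2,r3:Add1
  c15: CDB Add1=-32; issue ADD r1<-Add1  regs: r0:64,r1:Add1,r2:Add2,r3:-32
  c16: -  regs: r0:64,r1:Add1,r2:Add2,r3:-32
  c17: -  regs: r0:64,r1:Add1,r2:Add2,r3:-32

STATUS = TAG Add2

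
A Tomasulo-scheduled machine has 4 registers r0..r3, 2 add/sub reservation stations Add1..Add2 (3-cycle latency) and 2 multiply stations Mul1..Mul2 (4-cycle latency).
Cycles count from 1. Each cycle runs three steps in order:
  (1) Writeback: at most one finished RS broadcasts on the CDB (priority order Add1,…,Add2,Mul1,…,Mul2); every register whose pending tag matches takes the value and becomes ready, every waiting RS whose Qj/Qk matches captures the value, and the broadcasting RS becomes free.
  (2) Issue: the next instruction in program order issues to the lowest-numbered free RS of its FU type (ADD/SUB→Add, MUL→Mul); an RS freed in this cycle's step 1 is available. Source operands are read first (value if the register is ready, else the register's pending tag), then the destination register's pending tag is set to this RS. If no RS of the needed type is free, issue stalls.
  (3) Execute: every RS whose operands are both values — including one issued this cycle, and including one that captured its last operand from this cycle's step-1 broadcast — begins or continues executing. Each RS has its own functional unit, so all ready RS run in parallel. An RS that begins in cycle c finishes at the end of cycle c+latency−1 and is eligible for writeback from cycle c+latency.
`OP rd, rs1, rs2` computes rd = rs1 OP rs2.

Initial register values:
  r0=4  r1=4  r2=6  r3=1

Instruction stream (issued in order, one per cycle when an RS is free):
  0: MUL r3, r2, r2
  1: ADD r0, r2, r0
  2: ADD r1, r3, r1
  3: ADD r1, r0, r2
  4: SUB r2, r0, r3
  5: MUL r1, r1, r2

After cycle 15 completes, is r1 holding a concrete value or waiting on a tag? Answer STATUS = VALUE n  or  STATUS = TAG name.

STATUS = VALUE -416

cycle 1: issue MUL r3<-Mul1 // r0:4,r1:4,r2:6,r3:Mul1
cycle 2: issue ADD r0<-Add1 // r0:Add1,r1:4,r2:6,r3:Mul1
cycle 3: issue ADD r1<-Add2 // r0:Add1,r1:Add2,r2:6,r3:Mul1
cycle 4: stall // r0:Add1,r1:Add2,r2:6,r3:Mul1
cycle 5: CDB Add1=10; issue ADD r1<-Add1 // r0:10,r1:Add1,r2:6,r3:Mul1
cycle 6: CDB Mul1=36; stall // r0:10,r1:Add1,r2:6,r3:36
cycle 7: stall // r0:10,r1:Add1,r2:6,r3:36
cycle 8: CDB Add1=16; issue SUB r2<-Add1 // r0:10,r1:16,r2:Add1,r3:36
cycle 9: CDB Add2=40; issue MUL r1<-Mul1 // r0:10,r1:Mul1,r2:Add1,r3:36
cycle 10: - // r0:10,r1:Mul1,r2:Add1,r3:36
cycle 11: CDB Add1=-26 // r0:10,r1:Mul1,r2:-26,r3:36
cycle 12: - // r0:10,r1:Mul1,r2:-26,r3:36
cycle 13: - // r0:10,r1:Mul1,r2:-26,r3:36
cycle 14: - // r0:10,r1:Mul1,r2:-26,r3:36
cycle 15: CDB Mul1=-416 // r0:10,r1:-416,r2:-26,r3:36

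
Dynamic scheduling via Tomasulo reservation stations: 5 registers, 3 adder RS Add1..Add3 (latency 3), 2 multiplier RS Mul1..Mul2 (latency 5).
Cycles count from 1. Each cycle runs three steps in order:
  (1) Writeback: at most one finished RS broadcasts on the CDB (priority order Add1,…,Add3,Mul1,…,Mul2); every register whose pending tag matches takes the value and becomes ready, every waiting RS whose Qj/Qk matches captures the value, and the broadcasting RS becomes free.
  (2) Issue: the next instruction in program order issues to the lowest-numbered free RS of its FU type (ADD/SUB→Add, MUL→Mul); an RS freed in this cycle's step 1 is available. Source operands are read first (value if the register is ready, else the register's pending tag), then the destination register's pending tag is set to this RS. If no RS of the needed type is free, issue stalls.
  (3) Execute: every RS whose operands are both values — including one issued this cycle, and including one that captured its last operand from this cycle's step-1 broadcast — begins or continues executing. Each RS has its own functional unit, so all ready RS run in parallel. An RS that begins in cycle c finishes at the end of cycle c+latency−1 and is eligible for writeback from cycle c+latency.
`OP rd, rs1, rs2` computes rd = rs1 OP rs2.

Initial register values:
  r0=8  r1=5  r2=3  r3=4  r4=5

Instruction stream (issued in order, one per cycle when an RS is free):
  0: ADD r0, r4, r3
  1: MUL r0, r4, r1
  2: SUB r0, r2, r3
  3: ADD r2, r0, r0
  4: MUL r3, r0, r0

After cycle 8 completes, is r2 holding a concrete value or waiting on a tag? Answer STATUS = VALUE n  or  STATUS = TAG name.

STATUS = TAG Add1

cycle 1: issue ADD r0<-Add1 // r0:Add1,r1:5,r2:3,r3:4,r4:5
cycle 2: issue MUL r0<-Mul1 // r0:Mul1,r1:5,r2:3,r3:4,r4:5
cycle 3: issue SUB r0<-Add2 // r0:Add2,r1:5,r2:3,r3:4,r4:5
cycle 4: CDB Add1=9; issue ADD r2<-Add1 // r0:Add2,r1:5,r2:Add1,r3:4,r4:5
cycle 5: issue MUL r3<-Mul2 // r0:Add2,r1:5,r2:Add1,r3:Mul2,r4:5
cycle 6: CDB Add2=-1 // r0:-1,r1:5,r2:Add1,r3:Mul2,r4:5
cycle 7: CDB Mul1=25 // r0:-1,r1:5,r2:Add1,r3:Mul2,r4:5
cycle 8: - // r0:-1,r1:5,r2:Add1,r3:Mul2,r4:5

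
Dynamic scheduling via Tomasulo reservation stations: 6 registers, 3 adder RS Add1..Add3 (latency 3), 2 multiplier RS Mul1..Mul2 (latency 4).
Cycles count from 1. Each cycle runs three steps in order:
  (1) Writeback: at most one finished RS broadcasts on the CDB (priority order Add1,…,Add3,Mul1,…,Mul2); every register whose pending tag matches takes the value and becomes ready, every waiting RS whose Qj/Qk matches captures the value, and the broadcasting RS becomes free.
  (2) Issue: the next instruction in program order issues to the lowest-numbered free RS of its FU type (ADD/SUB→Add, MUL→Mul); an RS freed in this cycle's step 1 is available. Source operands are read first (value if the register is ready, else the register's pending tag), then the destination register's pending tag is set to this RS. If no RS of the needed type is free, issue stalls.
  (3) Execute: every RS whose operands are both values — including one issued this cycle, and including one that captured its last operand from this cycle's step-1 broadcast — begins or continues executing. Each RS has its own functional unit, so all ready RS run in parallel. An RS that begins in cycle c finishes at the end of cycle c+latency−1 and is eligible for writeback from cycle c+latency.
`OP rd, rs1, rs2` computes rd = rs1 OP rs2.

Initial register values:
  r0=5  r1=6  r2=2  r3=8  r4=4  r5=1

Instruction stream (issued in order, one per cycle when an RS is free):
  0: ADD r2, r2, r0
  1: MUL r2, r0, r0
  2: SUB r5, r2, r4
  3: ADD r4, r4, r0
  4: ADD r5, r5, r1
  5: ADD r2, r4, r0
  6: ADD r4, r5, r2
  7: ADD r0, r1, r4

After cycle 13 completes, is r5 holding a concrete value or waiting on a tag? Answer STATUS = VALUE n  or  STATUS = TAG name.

c1: issue ADD r2<-Add1 | r0:5,r1:6,r2:Add1,r3:8,r4:4,r5:1
c2: issue MUL r2<-Mul1 | r0:5,r1:6,r2:Mul1,r3:8,r4:4,r5:1
c3: issue SUB r5<-Add2 | r0:5,r1:6,r2:Mul1,r3:8,r4:4,r5:Add2
c4: CDB Add1=7; issue ADD r4<-Add1 | r0:5,r1:6,r2:Mul1,r3:8,r4:Add1,r5:Add2
c5: issue ADD r5<-Add3 | r0:5,r1:6,r2:Mul1,r3:8,r4:Add1,r5:Add3
c6: CDB Mul1=25; stall | r0:5,r1:6,r2:25,r3:8,r4:Add1,r5:Add3
c7: CDB Add1=9; issue ADD r2<-Add1 | r0:5,r1:6,r2:Add1,r3:8,r4:9,r5:Add3
c8: stall | r0:5,r1:6,r2:Add1,r3:8,r4:9,r5:Add3
c9: CDB Add2=21; issue ADD r4<-Add2 | r0:5,r1:6,r2:Add1,r3:8,r4:Add2,r5:Add3
c10: CDB Add1=14; issue ADD r0<-Add1 | r0:Add1,r1:6,r2:14,r3:8,r4:Add2,r5:Add3
c11: - | r0:Add1,r1:6,r2:14,r3:8,r4:Add2,r5:Add3
c12: CDB Add3=27 | r0:Add1,r1:6,r2:14,r3:8,r4:Add2,r5:27
c13: - | r0:Add1,r1:6,r2:14,r3:8,r4:Add2,r5:27

STATUS = VALUE 27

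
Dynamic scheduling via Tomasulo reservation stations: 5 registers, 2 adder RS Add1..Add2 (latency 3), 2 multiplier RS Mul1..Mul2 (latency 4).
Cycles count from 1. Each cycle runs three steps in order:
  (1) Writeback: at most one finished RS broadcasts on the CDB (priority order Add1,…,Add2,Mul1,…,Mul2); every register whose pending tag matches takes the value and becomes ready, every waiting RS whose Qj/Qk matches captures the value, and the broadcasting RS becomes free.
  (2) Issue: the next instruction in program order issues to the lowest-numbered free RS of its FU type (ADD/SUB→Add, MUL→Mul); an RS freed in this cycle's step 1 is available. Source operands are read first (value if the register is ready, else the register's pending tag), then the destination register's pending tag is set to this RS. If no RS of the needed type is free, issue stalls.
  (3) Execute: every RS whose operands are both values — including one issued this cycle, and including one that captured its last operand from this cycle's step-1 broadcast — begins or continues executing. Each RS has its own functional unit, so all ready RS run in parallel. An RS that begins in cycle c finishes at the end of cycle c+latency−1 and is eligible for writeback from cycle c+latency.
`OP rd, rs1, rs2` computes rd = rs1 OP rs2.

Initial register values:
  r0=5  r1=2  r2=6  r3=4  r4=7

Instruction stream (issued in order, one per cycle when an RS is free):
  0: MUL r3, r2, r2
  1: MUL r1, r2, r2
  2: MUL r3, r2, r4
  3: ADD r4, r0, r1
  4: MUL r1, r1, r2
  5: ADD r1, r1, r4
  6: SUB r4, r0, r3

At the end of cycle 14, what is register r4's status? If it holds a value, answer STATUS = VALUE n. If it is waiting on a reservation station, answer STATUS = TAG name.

c1: issue MUL r3<-Mul1 | r0:5,r1:2,r2:6,r3:Mul1,r4:7
c2: issue MUL r1<-Mul2 | r0:5,r1:Mul2,r2:6,r3:Mul1,r4:7
c3: stall | r0:5,r1:Mul2,r2:6,r3:Mul1,r4:7
c4: stall | r0:5,r1:Mul2,r2:6,r3:Mul1,r4:7
c5: CDB Mul1=36; issue MUL r3<-Mul1 | r0:5,r1:Mul2,r2:6,r3:Mul1,r4:7
c6: CDB Mul2=36; issue ADD r4<-Add1 | r0:5,r1:36,r2:6,r3:Mul1,r4:Add1
c7: issue MUL r1<-Mul2 | r0:5,r1:Mul2,r2:6,r3:Mul1,r4:Add1
c8: issue ADD r1<-Add2 | r0:5,r1:Add2,r2:6,r3:Mul1,r4:Add1
c9: CDB Add1=41; issue SUB r4<-Add1 | r0:5,r1:Add2,r2:6,r3:Mul1,r4:Add1
c10: CDB Mul1=42 | r0:5,r1:Add2,r2:6,r3:42,r4:Add1
c11: CDB Mul2=216 | r0:5,r1:Add2,r2:6,r3:42,r4:Add1
c12: - | r0:5,r1:Add2,r2:6,r3:42,r4:Add1
c13: CDB Add1=-37 | r0:5,r1:Add2,r2:6,r3:42,r4:-37
c14: CDB Add2=257 | r0:5,r1:257,r2:6,r3:42,r4:-37

STATUS = VALUE -37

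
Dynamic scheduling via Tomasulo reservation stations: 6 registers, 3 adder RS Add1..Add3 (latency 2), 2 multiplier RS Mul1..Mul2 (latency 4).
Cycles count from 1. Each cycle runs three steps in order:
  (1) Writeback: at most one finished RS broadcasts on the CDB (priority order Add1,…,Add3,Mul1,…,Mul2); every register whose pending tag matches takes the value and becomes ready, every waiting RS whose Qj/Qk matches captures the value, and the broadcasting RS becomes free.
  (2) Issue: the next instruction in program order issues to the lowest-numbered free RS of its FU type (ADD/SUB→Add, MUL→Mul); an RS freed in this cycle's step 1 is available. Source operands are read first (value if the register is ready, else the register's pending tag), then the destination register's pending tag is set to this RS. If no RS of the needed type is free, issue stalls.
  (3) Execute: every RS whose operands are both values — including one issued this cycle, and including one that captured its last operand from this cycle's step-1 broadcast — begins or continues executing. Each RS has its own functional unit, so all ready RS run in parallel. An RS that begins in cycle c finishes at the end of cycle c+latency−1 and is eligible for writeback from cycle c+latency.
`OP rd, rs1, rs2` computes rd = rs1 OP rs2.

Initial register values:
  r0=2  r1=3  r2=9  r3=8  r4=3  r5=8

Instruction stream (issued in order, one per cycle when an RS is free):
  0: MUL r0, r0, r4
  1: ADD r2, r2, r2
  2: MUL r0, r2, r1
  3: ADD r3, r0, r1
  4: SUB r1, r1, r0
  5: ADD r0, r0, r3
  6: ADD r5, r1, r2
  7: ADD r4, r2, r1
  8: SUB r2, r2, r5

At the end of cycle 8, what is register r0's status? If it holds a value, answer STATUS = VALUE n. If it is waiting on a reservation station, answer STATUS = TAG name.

STATUS = TAG Add3

  c1: issue MUL r0<-Mul1  regs: r0:Mul1,r1:3,r2:9,r3:8,r4:3,r5:8
  c2: issue ADD r2<-Add1  regs: r0:Mul1,r1:3,r2:Add1,r3:8,r4:3,r5:8
  c3: issue MUL r0<-Mul2  regs: r0:Mul2,r1:3,r2:Add1,r3:8,r4:3,r5:8
  c4: CDB Add1=18; issue ADD r3<-Add1  regs: r0:Mul2,r1:3,r2:18,r3:Add1,r4:3,r5:8
  c5: CDB Mul1=6; issue SUB r1<-Add2  regs: r0:Mul2,r1:Add2,r2:18,r3:Add1,r4:3,r5:8
  c6: issue ADD r0<-Add3  regs: r0:Add3,r1:Add2,r2:18,r3:Add1,r4:3,r5:8
  c7: stall  regs: r0:Add3,r1:Add2,r2:18,r3:Add1,r4:3,r5:8
  c8: CDB Mul2=54; stall  regs: r0:Add3,r1:Add2,r2:18,r3:Add1,r4:3,r5:8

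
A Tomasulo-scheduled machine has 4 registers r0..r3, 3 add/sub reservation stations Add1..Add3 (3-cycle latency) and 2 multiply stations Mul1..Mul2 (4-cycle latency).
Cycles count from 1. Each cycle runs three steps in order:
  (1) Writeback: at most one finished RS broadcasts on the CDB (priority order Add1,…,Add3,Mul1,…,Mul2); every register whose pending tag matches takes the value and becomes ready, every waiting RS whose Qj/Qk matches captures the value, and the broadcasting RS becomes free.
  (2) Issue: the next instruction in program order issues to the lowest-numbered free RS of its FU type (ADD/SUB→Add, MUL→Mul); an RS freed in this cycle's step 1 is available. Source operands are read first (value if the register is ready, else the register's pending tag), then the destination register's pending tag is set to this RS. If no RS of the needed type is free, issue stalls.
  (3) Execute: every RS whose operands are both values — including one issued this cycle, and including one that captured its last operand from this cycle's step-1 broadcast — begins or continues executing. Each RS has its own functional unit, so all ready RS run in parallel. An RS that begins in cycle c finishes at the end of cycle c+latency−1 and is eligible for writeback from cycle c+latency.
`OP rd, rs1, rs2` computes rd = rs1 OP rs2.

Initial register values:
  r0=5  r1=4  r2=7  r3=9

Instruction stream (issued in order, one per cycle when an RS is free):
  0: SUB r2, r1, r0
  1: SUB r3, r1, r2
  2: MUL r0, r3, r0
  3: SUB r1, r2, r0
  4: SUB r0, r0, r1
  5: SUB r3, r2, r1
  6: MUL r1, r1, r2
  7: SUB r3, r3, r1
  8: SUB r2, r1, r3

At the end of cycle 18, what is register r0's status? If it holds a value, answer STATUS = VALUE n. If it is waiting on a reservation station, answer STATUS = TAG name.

c1: issue SUB r2<-Add1 | r0:5,r1:4,r2:Add1,r3:9
c2: issue SUB r3<-Add2 | r0:5,r1:4,r2:Add1,r3:Add2
c3: issue MUL r0<-Mul1 | r0:Mul1,r1:4,r2:Add1,r3:Add2
c4: CDB Add1=-1; issue SUB r1<-Add1 | r0:Mul1,r1:Add1,r2:-1,r3:Add2
c5: issue SUB r0<-Add3 | r0:Add3,r1:Add1,r2:-1,r3:Add2
c6: stall | r0:Add3,r1:Add1,r2:-1,r3:Add2
c7: CDB Add2=5; issue SUB r3<-Add2 | r0:Add3,r1:Add1,r2:-1,r3:Add2
c8: issue MUL r1<-Mul2 | r0:Add3,r1:Mul2,r2:-1,r3:Add2
c9: stall | r0:Add3,r1:Mul2,r2:-1,r3:Add2
c10: stall | r0:Add3,r1:Mul2,r2:-1,r3:Add2
c11: CDB Mul1=25; stall | r0:Add3,r1:Mul2,r2:-1,r3:Add2
c12: stall | r0:Add3,r1:Mul2,r2:-1,r3:Add2
c13: stall | r0:Add3,r1:Mul2,r2:-1,r3:Add2
c14: CDB Add1=-26; issue SUB r3<-Add1 | r0:Add3,r1:Mul2,r2:-1,r3:Add1
c15: stall | r0:Add3,r1:Mul2,r2:-1,r3:Add1
c16: stall | r0:Add3,r1:Mul2,r2:-1,r3:Add1
c17: CDB Add2=25; issue SUB r2<-Add2 | r0:Add3,r1:Mul2,r2:Add2,r3:Add1
c18: CDB Add3=51 | r0:51,r1:Mul2,r2:Add2,r3:Add1

STATUS = VALUE 51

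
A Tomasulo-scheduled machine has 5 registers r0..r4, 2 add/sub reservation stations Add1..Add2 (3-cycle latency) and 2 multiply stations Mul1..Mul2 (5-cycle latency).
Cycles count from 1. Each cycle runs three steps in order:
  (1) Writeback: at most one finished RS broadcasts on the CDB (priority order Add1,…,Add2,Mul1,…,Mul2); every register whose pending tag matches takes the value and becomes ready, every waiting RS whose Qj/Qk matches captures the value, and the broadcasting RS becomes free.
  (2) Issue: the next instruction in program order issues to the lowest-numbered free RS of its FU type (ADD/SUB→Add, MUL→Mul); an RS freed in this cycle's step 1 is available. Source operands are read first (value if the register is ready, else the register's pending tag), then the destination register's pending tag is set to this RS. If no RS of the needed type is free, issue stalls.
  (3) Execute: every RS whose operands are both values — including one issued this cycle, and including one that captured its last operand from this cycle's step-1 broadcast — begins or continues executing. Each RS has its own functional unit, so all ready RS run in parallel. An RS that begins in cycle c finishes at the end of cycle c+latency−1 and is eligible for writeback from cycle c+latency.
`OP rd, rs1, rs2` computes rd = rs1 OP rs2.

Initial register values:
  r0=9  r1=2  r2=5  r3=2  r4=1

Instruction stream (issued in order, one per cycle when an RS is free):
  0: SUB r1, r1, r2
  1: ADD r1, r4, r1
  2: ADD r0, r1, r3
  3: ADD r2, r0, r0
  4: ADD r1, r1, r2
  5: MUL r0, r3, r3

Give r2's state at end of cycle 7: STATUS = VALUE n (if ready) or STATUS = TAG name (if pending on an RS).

STATUS = TAG Add2

  c1: issue SUB r1<-Add1  regs: r0:9,r1:Add1,r2:5,r3:2,r4:1
  c2: issue ADD r1<-Add2  regs: r0:9,r1:Add2,r2:5,r3:2,r4:1
  c3: stall  regs: r0:9,r1:Add2,r2:5,r3:2,r4:1
  c4: CDB Add1=-3; issue ADD r0<-Add1  regs: r0:Add1,r1:Add2,r2:5,r3:2,r4:1
  c5: stall  regs: r0:Add1,r1:Add2,r2:5,r3:2,r4:1
  c6: stall  regs: r0:Add1,r1:Add2,r2:5,r3:2,r4:1
  c7: CDB Add2=-2; issue ADD r2<-Add2  regs: r0:Add1,r1:-2,r2:Add2,r3:2,r4:1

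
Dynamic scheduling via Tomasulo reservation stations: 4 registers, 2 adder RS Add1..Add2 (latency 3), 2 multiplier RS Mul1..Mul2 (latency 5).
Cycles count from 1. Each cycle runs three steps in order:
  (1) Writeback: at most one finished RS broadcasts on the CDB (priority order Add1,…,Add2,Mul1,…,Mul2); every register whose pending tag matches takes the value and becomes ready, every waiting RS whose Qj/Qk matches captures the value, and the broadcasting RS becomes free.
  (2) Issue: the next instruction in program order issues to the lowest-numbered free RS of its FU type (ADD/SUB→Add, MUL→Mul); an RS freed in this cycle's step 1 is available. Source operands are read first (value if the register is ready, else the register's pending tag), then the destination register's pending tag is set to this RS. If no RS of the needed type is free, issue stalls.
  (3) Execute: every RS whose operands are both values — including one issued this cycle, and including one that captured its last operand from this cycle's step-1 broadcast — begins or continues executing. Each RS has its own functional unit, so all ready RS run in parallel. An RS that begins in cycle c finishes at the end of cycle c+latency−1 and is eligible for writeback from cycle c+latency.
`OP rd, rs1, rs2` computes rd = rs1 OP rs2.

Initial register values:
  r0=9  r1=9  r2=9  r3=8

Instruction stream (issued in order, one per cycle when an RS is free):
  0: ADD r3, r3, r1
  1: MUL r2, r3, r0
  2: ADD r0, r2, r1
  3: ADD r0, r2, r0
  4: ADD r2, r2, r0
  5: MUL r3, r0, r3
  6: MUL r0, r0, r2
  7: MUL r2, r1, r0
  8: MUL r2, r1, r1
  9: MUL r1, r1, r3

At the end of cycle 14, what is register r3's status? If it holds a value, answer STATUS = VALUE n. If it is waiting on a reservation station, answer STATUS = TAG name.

cycle 1: issue ADD r3<-Add1 // r0:9,r1:9,r2:9,r3:Add1
cycle 2: issue MUL r2<-Mul1 // r0:9,r1:9,r2:Mul1,r3:Add1
cycle 3: issue ADD r0<-Add2 // r0:Add2,r1:9,r2:Mul1,r3:Add1
cycle 4: CDB Add1=17; issue ADD r0<-Add1 // r0:Add1,r1:9,r2:Mul1,r3:17
cycle 5: stall // r0:Add1,r1:9,r2:Mul1,r3:17
cycle 6: stall // r0:Add1,r1:9,r2:Mul1,r3:17
cycle 7: stall // r0:Add1,r1:9,r2:Mul1,r3:17
cycle 8: stall // r0:Add1,r1:9,r2:Mul1,r3:17
cycle 9: CDB Mul1=153; stall // r0:Add1,r1:9,r2:153,r3:17
cycle 10: stall // r0:Add1,r1:9,r2:153,r3:17
cycle 11: stall // r0:Add1,r1:9,r2:153,r3:17
cycle 12: CDB Add2=162; issue ADD r2<-Add2 // r0:Add1,r1:9,r2:Add2,r3:17
cycle 13: issue MUL r3<-Mul1 // r0:Add1,r1:9,r2:Add2,r3:Mul1
cycle 14: issue MUL r0<-Mul2 // r0:Mul2,r1:9,r2:Add2,r3:Mul1

STATUS = TAG Mul1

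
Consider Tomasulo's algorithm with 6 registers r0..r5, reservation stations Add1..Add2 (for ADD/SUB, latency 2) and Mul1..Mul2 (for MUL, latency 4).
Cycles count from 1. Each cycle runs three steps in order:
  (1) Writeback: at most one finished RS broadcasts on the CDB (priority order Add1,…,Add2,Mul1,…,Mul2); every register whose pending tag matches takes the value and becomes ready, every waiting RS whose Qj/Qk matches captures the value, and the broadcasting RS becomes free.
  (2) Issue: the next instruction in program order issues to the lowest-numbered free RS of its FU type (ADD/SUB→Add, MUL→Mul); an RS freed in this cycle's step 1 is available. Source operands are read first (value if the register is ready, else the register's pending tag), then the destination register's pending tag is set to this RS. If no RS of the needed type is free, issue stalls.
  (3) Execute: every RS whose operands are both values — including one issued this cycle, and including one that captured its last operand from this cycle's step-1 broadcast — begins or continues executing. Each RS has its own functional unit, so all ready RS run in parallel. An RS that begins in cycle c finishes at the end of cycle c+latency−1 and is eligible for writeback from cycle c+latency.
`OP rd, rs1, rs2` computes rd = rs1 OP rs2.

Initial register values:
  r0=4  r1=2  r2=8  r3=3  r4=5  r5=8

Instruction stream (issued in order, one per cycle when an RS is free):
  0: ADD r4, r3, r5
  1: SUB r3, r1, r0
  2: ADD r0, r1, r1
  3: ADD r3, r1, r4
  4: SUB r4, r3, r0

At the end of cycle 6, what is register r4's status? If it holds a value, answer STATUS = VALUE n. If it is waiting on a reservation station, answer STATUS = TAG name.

STATUS = TAG Add1

  c1: issue ADD r4<-Add1  regs: r0:4,r1:2,r2:8,r3:3,r4:Add1,r5:8
  c2: issue SUB r3<-Add2  regs: r0:4,r1:2,r2:8,r3:Add2,r4:Add1,r5:8
  c3: CDB Add1=11; issue ADD r0<-Add1  regs: r0:Add1,r1:2,r2:8,r3:Add2,r4:11,r5:8
  c4: CDB Add2=-2; issue ADD r3<-Add2  regs: r0:Add1,r1:2,r2:8,r3:Add2,r4:11,r5:8
  c5: CDB Add1=4; issue SUB r4<-Add1  regs: r0:4,r1:2,r2:8,r3:Add2,r4:Add1,r5:8
  c6: CDB Add2=13  regs: r0:4,r1:2,r2:8,r3:13,r4:Add1,r5:8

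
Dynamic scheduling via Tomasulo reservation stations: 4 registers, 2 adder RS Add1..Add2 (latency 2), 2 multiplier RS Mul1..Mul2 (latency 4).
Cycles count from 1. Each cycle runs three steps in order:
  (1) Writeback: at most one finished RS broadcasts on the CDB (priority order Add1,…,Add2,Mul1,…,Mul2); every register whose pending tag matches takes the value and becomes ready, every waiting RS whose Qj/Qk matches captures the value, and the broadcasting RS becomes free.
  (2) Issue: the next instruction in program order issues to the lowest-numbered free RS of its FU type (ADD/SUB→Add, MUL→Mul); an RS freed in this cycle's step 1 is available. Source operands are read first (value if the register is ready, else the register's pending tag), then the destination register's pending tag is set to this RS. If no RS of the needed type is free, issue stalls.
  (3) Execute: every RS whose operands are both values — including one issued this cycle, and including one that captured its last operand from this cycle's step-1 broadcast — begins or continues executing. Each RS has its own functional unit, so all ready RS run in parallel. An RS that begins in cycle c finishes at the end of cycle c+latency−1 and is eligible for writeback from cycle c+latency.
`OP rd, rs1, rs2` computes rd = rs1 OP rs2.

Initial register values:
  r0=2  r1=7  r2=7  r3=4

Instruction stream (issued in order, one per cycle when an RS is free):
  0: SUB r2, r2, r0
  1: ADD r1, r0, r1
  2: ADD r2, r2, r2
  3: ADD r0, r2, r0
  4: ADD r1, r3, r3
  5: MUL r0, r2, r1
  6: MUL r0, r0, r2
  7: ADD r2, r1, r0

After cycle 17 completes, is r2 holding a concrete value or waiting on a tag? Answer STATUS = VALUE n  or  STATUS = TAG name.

cycle 1: issue SUB r2<-Add1 // r0:2,r1:7,r2:Add1,r3:4
cycle 2: issue ADD r1<-Add2 // r0:2,r1:Add2,r2:Add1,r3:4
cycle 3: CDB Add1=5; issue ADD r2<-Add1 // r0:2,r1:Add2,r2:Add1,r3:4
cycle 4: CDB Add2=9; issue ADD r0<-Add2 // r0:Add2,r1:9,r2:Add1,r3:4
cycle 5: CDB Add1=10; issue ADD r1<-Add1 // r0:Add2,r1:Add1,r2:10,r3:4
cycle 6: issue MUL r0<-Mul1 // r0:Mul1,r1:Add1,r2:10,r3:4
cycle 7: CDB Add1=8; issue MUL r0<-Mul2 // r0:Mul2,r1:8,r2:10,r3:4
cycle 8: CDB Add2=12; issue ADD r2<-Add1 // r0:Mul2,r1:8,r2:Add1,r3:4
cycle 9: - // r0:Mul2,r1:8,r2:Add1,r3:4
cycle 10: - // r0:Mul2,r1:8,r2:Add1,r3:4
cycle 11: CDB Mul1=80 // r0:Mul2,r1:8,r2:Add1,r3:4
cycle 12: - // r0:Mul2,r1:8,r2:Add1,r3:4
cycle 13: - // r0:Mul2,r1:8,r2:Add1,r3:4
cycle 14: - // r0:Mul2,r1:8,r2:Add1,r3:4
cycle 15: CDB Mul2=800 // r0:800,r1:8,r2:Add1,r3:4
cycle 16: - // r0:800,r1:8,r2:Add1,r3:4
cycle 17: CDB Add1=808 // r0:800,r1:8,r2:808,r3:4

STATUS = VALUE 808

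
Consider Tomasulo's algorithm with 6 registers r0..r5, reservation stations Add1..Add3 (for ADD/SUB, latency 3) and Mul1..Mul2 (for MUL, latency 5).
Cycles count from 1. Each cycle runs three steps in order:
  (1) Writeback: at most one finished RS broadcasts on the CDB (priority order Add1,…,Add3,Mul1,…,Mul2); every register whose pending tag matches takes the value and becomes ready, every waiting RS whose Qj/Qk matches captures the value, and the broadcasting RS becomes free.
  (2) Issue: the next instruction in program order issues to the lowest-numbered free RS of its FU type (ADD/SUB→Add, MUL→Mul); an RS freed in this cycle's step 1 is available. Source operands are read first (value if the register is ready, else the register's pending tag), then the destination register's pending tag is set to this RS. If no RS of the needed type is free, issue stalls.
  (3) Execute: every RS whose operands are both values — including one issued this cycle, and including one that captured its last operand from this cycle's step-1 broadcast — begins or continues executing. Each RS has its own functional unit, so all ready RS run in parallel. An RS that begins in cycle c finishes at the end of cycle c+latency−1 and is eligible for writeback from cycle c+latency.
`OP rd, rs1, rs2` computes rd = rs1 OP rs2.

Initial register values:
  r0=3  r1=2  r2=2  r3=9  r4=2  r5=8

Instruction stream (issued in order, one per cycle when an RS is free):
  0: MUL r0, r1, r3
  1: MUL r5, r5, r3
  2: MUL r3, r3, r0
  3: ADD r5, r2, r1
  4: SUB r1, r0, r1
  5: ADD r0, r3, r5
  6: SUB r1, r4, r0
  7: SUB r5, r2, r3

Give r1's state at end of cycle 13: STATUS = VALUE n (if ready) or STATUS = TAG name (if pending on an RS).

STATUS = TAG Add1

c1: issue MUL r0<-Mul1 | r0:Mul1,r1:2,r2:2,r3:9,r4:2,r5:8
c2: issue MUL r5<-Mul2 | r0:Mul1,r1:2,r2:2,r3:9,r4:2,r5:Mul2
c3: stall | r0:Mul1,r1:2,r2:2,r3:9,r4:2,r5:Mul2
c4: stall | r0:Mul1,r1:2,r2:2,r3:9,r4:2,r5:Mul2
c5: stall | r0:Mul1,r1:2,r2:2,r3:9,r4:2,r5:Mul2
c6: CDB Mul1=18; issue MUL r3<-Mul1 | r0:18,r1:2,r2:2,r3:Mul1,r4:2,r5:Mul2
c7: CDB Mul2=72; issue ADD r5<-Add1 | r0:18,r1:2,r2:2,r3:Mul1,r4:2,r5:Add1
c8: issue SUB r1<-Add2 | r0:18,r1:Add2,r2:2,r3:Mul1,r4:2,r5:Add1
c9: issue ADD r0<-Add3 | r0:Add3,r1:Add2,r2:2,r3:Mul1,r4:2,r5:Add1
c10: CDB Add1=4; issue SUB r1<-Add1 | r0:Add3,r1:Add1,r2:2,r3:Mul1,r4:2,r5:4
c11: CDB Add2=16; issue SUB r5<-Add2 | r0:Add3,r1:Add1,r2:2,r3:Mul1,r4:2,r5:Add2
c12: CDB Mul1=162 | r0:Add3,r1:Add1,r2:2,r3:162,r4:2,r5:Add2
c13: - | r0:Add3,r1:Add1,r2:2,r3:162,r4:2,r5:Add2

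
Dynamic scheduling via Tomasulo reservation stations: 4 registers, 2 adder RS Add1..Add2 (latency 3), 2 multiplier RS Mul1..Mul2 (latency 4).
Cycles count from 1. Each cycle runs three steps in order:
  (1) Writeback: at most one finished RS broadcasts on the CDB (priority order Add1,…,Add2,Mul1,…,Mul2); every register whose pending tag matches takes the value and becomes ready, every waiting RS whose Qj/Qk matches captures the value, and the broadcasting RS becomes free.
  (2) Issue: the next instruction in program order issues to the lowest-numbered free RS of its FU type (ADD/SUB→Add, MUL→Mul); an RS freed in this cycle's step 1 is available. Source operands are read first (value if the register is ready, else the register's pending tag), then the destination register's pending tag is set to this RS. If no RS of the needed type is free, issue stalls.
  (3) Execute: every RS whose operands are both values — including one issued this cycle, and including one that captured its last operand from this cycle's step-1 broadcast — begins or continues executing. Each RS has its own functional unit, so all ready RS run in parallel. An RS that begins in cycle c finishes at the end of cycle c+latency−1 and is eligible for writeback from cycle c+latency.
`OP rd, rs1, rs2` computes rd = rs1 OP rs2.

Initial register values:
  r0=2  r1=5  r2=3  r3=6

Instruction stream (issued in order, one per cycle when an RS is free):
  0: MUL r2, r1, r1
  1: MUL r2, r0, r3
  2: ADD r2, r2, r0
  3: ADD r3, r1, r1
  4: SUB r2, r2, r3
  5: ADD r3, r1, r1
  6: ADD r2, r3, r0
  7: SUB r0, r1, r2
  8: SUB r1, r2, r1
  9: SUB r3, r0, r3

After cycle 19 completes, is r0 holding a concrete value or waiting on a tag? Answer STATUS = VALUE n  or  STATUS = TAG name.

STATUS = VALUE -7

  c1: issue MUL r2<-Mul1  regs: r0:2,r1:5,r2:Mul1,r3:6
  c2: issue MUL r2<-Mul2  regs: r0:2,r1:5,r2:Mul2,r3:6
  c3: issue ADD r2<-Add1  regs: r0:2,r1:5,r2:Add1,r3:6
  c4: issue ADD r3<-Add2  regs: r0:2,r1:5,r2:Add1,r3:Add2
  c5: CDB Mul1=25; stall  regs: r0:2,r1:5,r2:Add1,r3:Add2
  c6: CDB Mul2=12; stall  regs: r0:2,r1:5,r2:Add1,r3:Add2
  c7: CDB Add2=10; issue SUB r2<-Add2  regs: r0:2,r1:5,r2:Add2,r3:10
  c8: stall  regs: r0:2,r1:5,r2:Add2,r3:10
  c9: CDB Add1=14; issue ADD r3<-Add1  regs: r0:2,r1:5,r2:Add2,r3:Add1
  c10: stall  regs: r0:2,r1:5,r2:Add2,r3:Add1
  c11: stall  regs: r0:2,r1:5,r2:Add2,r3:Add1
  c12: CDB Add1=10; issue ADD r2<-Add1  regs: r0:2,r1:5,r2:Add1,r3:10
  c13: CDB Add2=4; issue SUB r0<-Add2  regs: r0:Add2,r1:5,r2:Add1,r3:10
  c14: stall  regs: r0:Add2,r1:5,r2:Add1,r3:10
  c15: CDB Add1=12; issue SUB r1<-Add1  regs: r0:Add2,r1:Add1,r2:12,r3:10
  c16: stall  regs: r0:Add2,r1:Add1,r2:12,r3:10
  c17: stall  regs: r0:Add2,r1:Add1,r2:12,r3:10
  c18: CDB Add1=7; issue SUB r3<-Add1  regs: r0:Add2,r1:7,r2:12,r3:Add1
  c19: CDB Add2=-7  regs: r0:-7,r1:7,r2:12,r3:Add1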